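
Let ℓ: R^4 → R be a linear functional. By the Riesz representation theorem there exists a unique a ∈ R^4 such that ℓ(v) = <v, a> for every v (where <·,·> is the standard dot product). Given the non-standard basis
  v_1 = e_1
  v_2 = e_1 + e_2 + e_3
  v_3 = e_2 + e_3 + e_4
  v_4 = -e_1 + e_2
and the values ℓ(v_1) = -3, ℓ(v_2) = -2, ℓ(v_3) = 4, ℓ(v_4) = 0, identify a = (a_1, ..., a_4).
a = (-3, -3, 4, 3)

Write a = (a_1, ..., a_4) in the standard basis. For each basis vector v_i, ℓ(v_i) = <v_i, a> is a linear equation in the a_j's. Collect the n equations into a matrix system V a = ℓ, where row i of V is v_i (expressed in the standard basis). Since V is invertible (lower-triangular with 1s on the diagonal, up to permutation), solve by back-substitution:
  V =
[[1, 0, 0, 0],
 [1, 1, 1, 0],
 [0, 1, 1, 1],
 [-1, 1, 0, 0]]
  V a = (-3, -2, 4, 0)
Solving gives a = (-3, -3, 4, 3).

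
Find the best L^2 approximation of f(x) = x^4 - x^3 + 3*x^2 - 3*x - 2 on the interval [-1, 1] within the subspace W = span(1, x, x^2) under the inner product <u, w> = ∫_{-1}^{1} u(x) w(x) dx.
g(x) = 27*x^2/7 - 18*x/5 - 73/35

The best approximation g ∈ W is the orthogonal projection of f onto W. Writing g = a_0 + a_1 x + a_2 x^2, the coefficients solve the normal equations G · a = b where
  G_{ij} = <φ_i, φ_j> and b_i = <f, φ_i>, with φ_0 = 1, φ_1 = x, φ_2 = x^2.
G =
  [2, 0, 2/3]
  [0, 2/3, 0]
  [2/3, 0, 2/5],
b = (-8/5, -12/5, 16/105).
Solving gives a_0 = -73/35, a_1 = -18/5, a_2 = 27/7, so
  g(x) = 27*x^2/7 - 18*x/5 - 73/35.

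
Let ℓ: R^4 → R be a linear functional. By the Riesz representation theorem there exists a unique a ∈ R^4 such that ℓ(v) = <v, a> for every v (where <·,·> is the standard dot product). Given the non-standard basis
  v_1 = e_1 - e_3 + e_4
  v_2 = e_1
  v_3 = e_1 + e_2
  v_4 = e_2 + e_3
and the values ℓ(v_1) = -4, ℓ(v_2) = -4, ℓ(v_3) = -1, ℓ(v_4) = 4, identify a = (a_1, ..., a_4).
a = (-4, 3, 1, 1)

Write a = (a_1, ..., a_4) in the standard basis. For each basis vector v_i, ℓ(v_i) = <v_i, a> is a linear equation in the a_j's. Collect the n equations into a matrix system V a = ℓ, where row i of V is v_i (expressed in the standard basis). Since V is invertible (lower-triangular with 1s on the diagonal, up to permutation), solve by back-substitution:
  V =
[[1, 0, -1, 1],
 [1, 0, 0, 0],
 [1, 1, 0, 0],
 [0, 1, 1, 0]]
  V a = (-4, -4, -1, 4)
Solving gives a = (-4, 3, 1, 1).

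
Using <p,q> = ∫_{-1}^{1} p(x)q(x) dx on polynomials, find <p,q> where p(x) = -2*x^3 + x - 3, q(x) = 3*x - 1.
<p,q> = 28/5

Expand the product: p(x)·q(x) = -6*x^4 + 2*x^3 + 3*x^2 - 10*x + 3.
∫_{-1}^{1} of each monomial x^k gives [2/(k+1) if k even, 0 if k odd]. Integrating term-by-term (or equivalently evaluating the antiderivative F(x) = -6*x^5/5 + x^4/2 + x^3 - 5*x^2 + 3*x at the endpoints):
  F(1) − F(−1) = -17/10 − (-73/10) = 28/5.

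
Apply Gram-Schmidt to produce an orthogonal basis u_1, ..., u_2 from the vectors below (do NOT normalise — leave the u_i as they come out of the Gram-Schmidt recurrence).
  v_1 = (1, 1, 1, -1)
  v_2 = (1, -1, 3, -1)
Orthogonal basis:
  u_1 = (1, 1, 1, -1)
  u_2 = (0, -2, 2, 0)

Apply the Gram-Schmidt recurrence
  u_1 = v_1
  u_i = v_i − Σ_{j<i} ((v_i · u_j) / (u_j · u_j)) · u_j.

Step by step this gives:
  u_1 = (1, 1, 1, -1)
  u_2 = (0, -2, 2, 0)

Orthogonality check:
  u_2 · u_1 = 0 (should be 0)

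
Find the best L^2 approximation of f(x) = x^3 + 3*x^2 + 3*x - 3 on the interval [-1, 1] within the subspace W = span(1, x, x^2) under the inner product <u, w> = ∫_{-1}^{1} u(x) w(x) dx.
g(x) = 3*x^2 + 18*x/5 - 3

The best approximation g ∈ W is the orthogonal projection of f onto W. Writing g = a_0 + a_1 x + a_2 x^2, the coefficients solve the normal equations G · a = b where
  G_{ij} = <φ_i, φ_j> and b_i = <f, φ_i>, with φ_0 = 1, φ_1 = x, φ_2 = x^2.
G =
  [2, 0, 2/3]
  [0, 2/3, 0]
  [2/3, 0, 2/5],
b = (-4, 12/5, -4/5).
Solving gives a_0 = -3, a_1 = 18/5, a_2 = 3, so
  g(x) = 3*x^2 + 18*x/5 - 3.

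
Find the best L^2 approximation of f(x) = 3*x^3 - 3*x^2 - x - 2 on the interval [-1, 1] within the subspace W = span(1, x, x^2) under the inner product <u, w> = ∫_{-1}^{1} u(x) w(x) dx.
g(x) = -3*x^2 + 4*x/5 - 2

The best approximation g ∈ W is the orthogonal projection of f onto W. Writing g = a_0 + a_1 x + a_2 x^2, the coefficients solve the normal equations G · a = b where
  G_{ij} = <φ_i, φ_j> and b_i = <f, φ_i>, with φ_0 = 1, φ_1 = x, φ_2 = x^2.
G =
  [2, 0, 2/3]
  [0, 2/3, 0]
  [2/3, 0, 2/5],
b = (-6, 8/15, -38/15).
Solving gives a_0 = -2, a_1 = 4/5, a_2 = -3, so
  g(x) = -3*x^2 + 4*x/5 - 2.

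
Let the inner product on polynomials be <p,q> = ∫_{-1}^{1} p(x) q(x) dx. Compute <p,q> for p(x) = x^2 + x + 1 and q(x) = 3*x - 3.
<p,q> = -6

Expand the product: p(x)·q(x) = 3*x^3 - 3.
∫_{-1}^{1} of each monomial x^k gives [2/(k+1) if k even, 0 if k odd]. Integrating term-by-term (or equivalently evaluating the antiderivative F(x) = 3*x^4/4 - 3*x at the endpoints):
  F(1) − F(−1) = -9/4 − (15/4) = -6.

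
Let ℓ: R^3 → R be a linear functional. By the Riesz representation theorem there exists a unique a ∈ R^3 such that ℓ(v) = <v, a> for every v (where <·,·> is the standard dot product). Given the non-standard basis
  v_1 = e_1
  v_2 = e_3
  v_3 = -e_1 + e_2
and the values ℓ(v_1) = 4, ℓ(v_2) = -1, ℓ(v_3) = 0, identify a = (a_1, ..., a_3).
a = (4, 4, -1)

Write a = (a_1, ..., a_3) in the standard basis. For each basis vector v_i, ℓ(v_i) = <v_i, a> is a linear equation in the a_j's. Collect the n equations into a matrix system V a = ℓ, where row i of V is v_i (expressed in the standard basis). Since V is invertible (lower-triangular with 1s on the diagonal, up to permutation), solve by back-substitution:
  V =
[[1, 0, 0],
 [0, 0, 1],
 [-1, 1, 0]]
  V a = (4, -1, 0)
Solving gives a = (4, 4, -1).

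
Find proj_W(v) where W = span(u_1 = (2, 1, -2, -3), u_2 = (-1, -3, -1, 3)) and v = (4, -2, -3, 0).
proj_W(v) = (61/36, -67/36, -139/36, -11/12)

Set up U = [u_1 | ... | u_2] ∈ R^(4×2). The projector onto W = col(U) is P = U (U^T U)^(-1) U^T.
Compute U^T U =
  [18, -12]
  [-12, 20],
and U^T v = (12, 5).
Solve U^T U · c = U^T v for the coefficients: c = (25/18, 13/12). The projection is proj_W(v) = U c.
Check: (v - proj_W(v)) · u_1 = 0  (should be 0).
Check: (v - proj_W(v)) · u_2 = 0  (should be 0).
Result: proj_W(v) = (61/36, -67/36, -139/36, -11/12).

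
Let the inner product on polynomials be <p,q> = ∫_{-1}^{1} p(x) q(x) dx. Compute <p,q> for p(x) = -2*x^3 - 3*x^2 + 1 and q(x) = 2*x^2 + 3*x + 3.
<p,q> = -52/15

Expand the product: p(x)·q(x) = -4*x^5 - 12*x^4 - 15*x^3 - 7*x^2 + 3*x + 3.
∫_{-1}^{1} of each monomial x^k gives [2/(k+1) if k even, 0 if k odd]. Integrating term-by-term (or equivalently evaluating the antiderivative F(x) = -2*x^6/3 - 12*x^5/5 - 15*x^4/4 - 7*x^3/3 + 3*x^2/2 + 3*x at the endpoints):
  F(1) − F(−1) = -93/20 − (-71/60) = -52/15.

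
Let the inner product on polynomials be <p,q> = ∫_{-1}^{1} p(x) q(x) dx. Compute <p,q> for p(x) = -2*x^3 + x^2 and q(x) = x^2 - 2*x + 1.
<p,q> = 8/3

Expand the product: p(x)·q(x) = -2*x^5 + 5*x^4 - 4*x^3 + x^2.
∫_{-1}^{1} of each monomial x^k gives [2/(k+1) if k even, 0 if k odd]. Integrating term-by-term (or equivalently evaluating the antiderivative F(x) = -x^6/3 + x^5 - x^4 + x^3/3 at the endpoints):
  F(1) − F(−1) = 0 − (-8/3) = 8/3.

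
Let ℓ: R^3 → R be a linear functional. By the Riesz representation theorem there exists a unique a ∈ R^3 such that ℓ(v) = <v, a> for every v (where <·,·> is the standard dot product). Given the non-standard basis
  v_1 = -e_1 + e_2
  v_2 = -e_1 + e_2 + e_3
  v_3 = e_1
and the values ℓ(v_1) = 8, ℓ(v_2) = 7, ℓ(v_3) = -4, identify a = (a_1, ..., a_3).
a = (-4, 4, -1)

Write a = (a_1, ..., a_3) in the standard basis. For each basis vector v_i, ℓ(v_i) = <v_i, a> is a linear equation in the a_j's. Collect the n equations into a matrix system V a = ℓ, where row i of V is v_i (expressed in the standard basis). Since V is invertible (lower-triangular with 1s on the diagonal, up to permutation), solve by back-substitution:
  V =
[[-1, 1, 0],
 [-1, 1, 1],
 [1, 0, 0]]
  V a = (8, 7, -4)
Solving gives a = (-4, 4, -1).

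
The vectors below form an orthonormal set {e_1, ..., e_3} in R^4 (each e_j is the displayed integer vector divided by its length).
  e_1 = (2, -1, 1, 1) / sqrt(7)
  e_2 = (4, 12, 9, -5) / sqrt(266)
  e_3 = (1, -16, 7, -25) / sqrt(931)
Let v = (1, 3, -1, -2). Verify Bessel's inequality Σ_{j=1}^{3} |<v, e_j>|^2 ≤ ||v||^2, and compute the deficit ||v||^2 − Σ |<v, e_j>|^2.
Σ |<v, e_j>|^2 = 845/98; ||v||^2 = 15; deficit = 625/98

Write each e_j = u_j / sqrt(<u_j, u_j>) where u_j is the displayed integer vector. Then <v, e_j> = <v, u_j> / sqrt(<u_j, u_j>), so |<v, e_j>|^2 = <v, u_j>^2 / <u_j, u_j>.
Coefficients: <v, e_1> = -4/sqrt(7), <v, e_2> = 41/sqrt(266), <v, e_3> = -4/sqrt(931).
Square and sum: Σ |<v, e_j>|^2 = 845/98.
Compute ||v||^2 = v·v = 15.
Deficit = 15 − 845/98 = 625/98 ≥ 0, confirming Bessel's inequality. (The deficit equals ||v − Σ <v,e_j> e_j||^2, the squared distance from v to span{e_j}.)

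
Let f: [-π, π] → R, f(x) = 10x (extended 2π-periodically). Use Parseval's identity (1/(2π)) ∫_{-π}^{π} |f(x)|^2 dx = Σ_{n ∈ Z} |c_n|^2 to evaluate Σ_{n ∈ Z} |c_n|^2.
Σ |c_n|^2 = 100π^2/3

Expand and integrate term by term over [-π, π]:
  ∫ (10x)^2 dx = 100·(2π^3/3); ∫ 2·10·(0)·x dx = 0 (odd integrand); ∫ 0^2 dx = 0·2π.
So (1/(2π)) ∫_{-π}^{π} (10x)^2 dx = 100π^2/3 + 0 = 100π^2/3.
Parseval ⇒ Σ |c_n|^2 = 100π^2/3.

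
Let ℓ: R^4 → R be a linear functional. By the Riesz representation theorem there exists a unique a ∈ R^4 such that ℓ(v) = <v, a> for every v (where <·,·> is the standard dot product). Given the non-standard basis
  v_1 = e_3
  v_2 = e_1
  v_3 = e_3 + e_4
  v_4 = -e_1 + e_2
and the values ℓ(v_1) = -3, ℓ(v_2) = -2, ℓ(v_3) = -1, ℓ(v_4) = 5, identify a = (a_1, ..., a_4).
a = (-2, 3, -3, 2)

Write a = (a_1, ..., a_4) in the standard basis. For each basis vector v_i, ℓ(v_i) = <v_i, a> is a linear equation in the a_j's. Collect the n equations into a matrix system V a = ℓ, where row i of V is v_i (expressed in the standard basis). Since V is invertible (lower-triangular with 1s on the diagonal, up to permutation), solve by back-substitution:
  V =
[[0, 0, 1, 0],
 [1, 0, 0, 0],
 [0, 0, 1, 1],
 [-1, 1, 0, 0]]
  V a = (-3, -2, -1, 5)
Solving gives a = (-2, 3, -3, 2).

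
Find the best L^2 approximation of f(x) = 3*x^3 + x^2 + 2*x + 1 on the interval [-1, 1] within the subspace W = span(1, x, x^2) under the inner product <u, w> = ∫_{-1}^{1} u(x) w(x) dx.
g(x) = x^2 + 19*x/5 + 1

The best approximation g ∈ W is the orthogonal projection of f onto W. Writing g = a_0 + a_1 x + a_2 x^2, the coefficients solve the normal equations G · a = b where
  G_{ij} = <φ_i, φ_j> and b_i = <f, φ_i>, with φ_0 = 1, φ_1 = x, φ_2 = x^2.
G =
  [2, 0, 2/3]
  [0, 2/3, 0]
  [2/3, 0, 2/5],
b = (8/3, 38/15, 16/15).
Solving gives a_0 = 1, a_1 = 19/5, a_2 = 1, so
  g(x) = x^2 + 19*x/5 + 1.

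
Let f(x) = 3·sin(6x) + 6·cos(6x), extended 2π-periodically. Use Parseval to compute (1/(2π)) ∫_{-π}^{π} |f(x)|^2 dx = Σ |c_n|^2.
Σ |c_n|^2 = 45/2

Expand |f|^2 and use orthogonality of {sin(nx), cos(mx)} on [-π, π]:
  ∫_{-π}^{π} sin(nx)^2 dx = π, ∫ cos(mx)^2 dx = π, and cross terms integrate to 0.
So ∫_{-π}^{π} f(x)^2 dx = 3^2 · π + 6^2 · π = (9 + 36)π.
Divide by 2π: (9 + 36)/2 = 45/2.
By Parseval, this equals Σ |c_n|^2.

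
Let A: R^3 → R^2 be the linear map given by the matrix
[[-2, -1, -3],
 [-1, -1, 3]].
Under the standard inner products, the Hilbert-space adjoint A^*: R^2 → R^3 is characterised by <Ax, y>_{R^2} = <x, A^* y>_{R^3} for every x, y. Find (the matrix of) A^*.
A^* = A^T =
[[-2, -1],
 [-1, -1],
 [-3, 3]]

For real matrices with standard dot products, the defining identity <Ax, y> = <x, A^* y> gives (Ax)^T y = x^T (A^*) y, i.e. x^T A^T y = x^T (A^*) y. Since this holds for all x, y, we must have A^* = A^T. Therefore
A^* =
[[-2, -1],
 [-1, -1],
 [-3, 3]].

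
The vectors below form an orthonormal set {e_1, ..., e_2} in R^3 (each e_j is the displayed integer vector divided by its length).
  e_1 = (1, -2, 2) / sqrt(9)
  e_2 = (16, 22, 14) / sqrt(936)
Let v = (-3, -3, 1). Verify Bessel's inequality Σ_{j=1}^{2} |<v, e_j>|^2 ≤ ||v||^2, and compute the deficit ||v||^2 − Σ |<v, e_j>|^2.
Σ |<v, e_j>|^2 = 175/13; ||v||^2 = 19; deficit = 72/13

Write each e_j = u_j / sqrt(<u_j, u_j>) where u_j is the displayed integer vector. Then <v, e_j> = <v, u_j> / sqrt(<u_j, u_j>), so |<v, e_j>|^2 = <v, u_j>^2 / <u_j, u_j>.
Coefficients: <v, e_1> = 5/sqrt(9), <v, e_2> = -100/sqrt(936).
Square and sum: Σ |<v, e_j>|^2 = 175/13.
Compute ||v||^2 = v·v = 19.
Deficit = 19 − 175/13 = 72/13 ≥ 0, confirming Bessel's inequality. (The deficit equals ||v − Σ <v,e_j> e_j||^2, the squared distance from v to span{e_j}.)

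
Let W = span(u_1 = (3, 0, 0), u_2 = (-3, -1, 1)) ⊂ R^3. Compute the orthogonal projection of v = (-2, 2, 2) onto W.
proj_W(v) = (-2, 0, 0)

Set up U = [u_1 | ... | u_2] ∈ R^(3×2). The projector onto W = col(U) is P = U (U^T U)^(-1) U^T.
Compute U^T U =
  [9, -9]
  [-9, 11],
and U^T v = (-6, 6).
Solve U^T U · c = U^T v for the coefficients: c = (-2/3, 0). The projection is proj_W(v) = U c.
Check: (v - proj_W(v)) · u_1 = 0  (should be 0).
Check: (v - proj_W(v)) · u_2 = 0  (should be 0).
Result: proj_W(v) = (-2, 0, 0).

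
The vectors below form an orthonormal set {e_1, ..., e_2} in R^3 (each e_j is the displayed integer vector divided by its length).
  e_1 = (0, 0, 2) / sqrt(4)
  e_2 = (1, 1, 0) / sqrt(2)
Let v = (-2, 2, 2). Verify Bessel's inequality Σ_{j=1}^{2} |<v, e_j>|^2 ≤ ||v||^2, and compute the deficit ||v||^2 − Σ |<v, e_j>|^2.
Σ |<v, e_j>|^2 = 4; ||v||^2 = 12; deficit = 8

Write each e_j = u_j / sqrt(<u_j, u_j>) where u_j is the displayed integer vector. Then <v, e_j> = <v, u_j> / sqrt(<u_j, u_j>), so |<v, e_j>|^2 = <v, u_j>^2 / <u_j, u_j>.
Coefficients: <v, e_1> = 4/sqrt(4), <v, e_2> = 0/sqrt(2).
Square and sum: Σ |<v, e_j>|^2 = 4.
Compute ||v||^2 = v·v = 12.
Deficit = 12 − 4 = 8 ≥ 0, confirming Bessel's inequality. (The deficit equals ||v − Σ <v,e_j> e_j||^2, the squared distance from v to span{e_j}.)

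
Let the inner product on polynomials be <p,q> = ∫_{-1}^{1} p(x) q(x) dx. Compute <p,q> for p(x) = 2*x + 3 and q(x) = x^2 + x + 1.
<p,q> = 28/3

Expand the product: p(x)·q(x) = 2*x^3 + 5*x^2 + 5*x + 3.
∫_{-1}^{1} of each monomial x^k gives [2/(k+1) if k even, 0 if k odd]. Integrating term-by-term (or equivalently evaluating the antiderivative F(x) = x^4/2 + 5*x^3/3 + 5*x^2/2 + 3*x at the endpoints):
  F(1) − F(−1) = 23/3 − (-5/3) = 28/3.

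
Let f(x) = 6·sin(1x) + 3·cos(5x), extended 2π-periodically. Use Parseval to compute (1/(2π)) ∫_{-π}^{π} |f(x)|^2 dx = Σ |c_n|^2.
Σ |c_n|^2 = 45/2

Expand |f|^2 and use orthogonality of {sin(nx), cos(mx)} on [-π, π]:
  ∫_{-π}^{π} sin(nx)^2 dx = π, ∫ cos(mx)^2 dx = π, and cross terms integrate to 0.
So ∫_{-π}^{π} f(x)^2 dx = 6^2 · π + 3^2 · π = (36 + 9)π.
Divide by 2π: (36 + 9)/2 = 45/2.
By Parseval, this equals Σ |c_n|^2.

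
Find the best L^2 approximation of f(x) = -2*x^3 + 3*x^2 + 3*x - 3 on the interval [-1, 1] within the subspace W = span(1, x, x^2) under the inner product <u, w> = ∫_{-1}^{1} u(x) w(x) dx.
g(x) = 3*x^2 + 9*x/5 - 3

The best approximation g ∈ W is the orthogonal projection of f onto W. Writing g = a_0 + a_1 x + a_2 x^2, the coefficients solve the normal equations G · a = b where
  G_{ij} = <φ_i, φ_j> and b_i = <f, φ_i>, with φ_0 = 1, φ_1 = x, φ_2 = x^2.
G =
  [2, 0, 2/3]
  [0, 2/3, 0]
  [2/3, 0, 2/5],
b = (-4, 6/5, -4/5).
Solving gives a_0 = -3, a_1 = 9/5, a_2 = 3, so
  g(x) = 3*x^2 + 9*x/5 - 3.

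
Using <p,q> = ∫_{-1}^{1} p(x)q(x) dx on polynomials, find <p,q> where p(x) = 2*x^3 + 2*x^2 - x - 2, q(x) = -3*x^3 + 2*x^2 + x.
<p,q> = -152/105

Expand the product: p(x)·q(x) = -6*x^6 - 2*x^5 + 9*x^4 + 6*x^3 - 5*x^2 - 2*x.
∫_{-1}^{1} of each monomial x^k gives [2/(k+1) if k even, 0 if k odd]. Integrating term-by-term (or equivalently evaluating the antiderivative F(x) = -6*x^7/7 - x^6/3 + 9*x^5/5 + 3*x^4/2 - 5*x^3/3 - x^2 at the endpoints):
  F(1) − F(−1) = -39/70 − (187/210) = -152/105.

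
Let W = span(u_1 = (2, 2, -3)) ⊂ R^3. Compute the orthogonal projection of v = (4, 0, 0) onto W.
proj_W(v) = (16/17, 16/17, -24/17)

Set up U = [u_1 | ... | u_1] ∈ R^(3×1). The projector onto W = col(U) is P = U (U^T U)^(-1) U^T.
Compute U^T U =
  [17],
and U^T v = (8).
Solve U^T U · c = U^T v for the coefficients: c = (8/17). The projection is proj_W(v) = U c.
Check: (v - proj_W(v)) · u_1 = 0  (should be 0).
Result: proj_W(v) = (16/17, 16/17, -24/17).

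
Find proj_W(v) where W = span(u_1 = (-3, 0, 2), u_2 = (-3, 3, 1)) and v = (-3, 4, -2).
proj_W(v) = (-13/7, 32/7, -2/7)

Set up U = [u_1 | ... | u_2] ∈ R^(3×2). The projector onto W = col(U) is P = U (U^T U)^(-1) U^T.
Compute U^T U =
  [13, 11]
  [11, 19],
and U^T v = (5, 19).
Solve U^T U · c = U^T v for the coefficients: c = (-19/21, 32/21). The projection is proj_W(v) = U c.
Check: (v - proj_W(v)) · u_1 = 0  (should be 0).
Check: (v - proj_W(v)) · u_2 = 0  (should be 0).
Result: proj_W(v) = (-13/7, 32/7, -2/7).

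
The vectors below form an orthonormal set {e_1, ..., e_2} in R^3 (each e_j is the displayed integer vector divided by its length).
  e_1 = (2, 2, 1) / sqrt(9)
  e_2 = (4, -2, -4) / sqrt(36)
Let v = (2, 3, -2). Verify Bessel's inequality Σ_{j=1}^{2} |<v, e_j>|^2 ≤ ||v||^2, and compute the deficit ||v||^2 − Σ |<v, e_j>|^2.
Σ |<v, e_j>|^2 = 89/9; ||v||^2 = 17; deficit = 64/9

Write each e_j = u_j / sqrt(<u_j, u_j>) where u_j is the displayed integer vector. Then <v, e_j> = <v, u_j> / sqrt(<u_j, u_j>), so |<v, e_j>|^2 = <v, u_j>^2 / <u_j, u_j>.
Coefficients: <v, e_1> = 8/sqrt(9), <v, e_2> = 10/sqrt(36).
Square and sum: Σ |<v, e_j>|^2 = 89/9.
Compute ||v||^2 = v·v = 17.
Deficit = 17 − 89/9 = 64/9 ≥ 0, confirming Bessel's inequality. (The deficit equals ||v − Σ <v,e_j> e_j||^2, the squared distance from v to span{e_j}.)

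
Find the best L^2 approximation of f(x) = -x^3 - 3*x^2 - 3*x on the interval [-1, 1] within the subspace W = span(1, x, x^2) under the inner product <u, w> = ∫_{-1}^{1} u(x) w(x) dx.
g(x) = -3*x^2 - 18*x/5

The best approximation g ∈ W is the orthogonal projection of f onto W. Writing g = a_0 + a_1 x + a_2 x^2, the coefficients solve the normal equations G · a = b where
  G_{ij} = <φ_i, φ_j> and b_i = <f, φ_i>, with φ_0 = 1, φ_1 = x, φ_2 = x^2.
G =
  [2, 0, 2/3]
  [0, 2/3, 0]
  [2/3, 0, 2/5],
b = (-2, -12/5, -6/5).
Solving gives a_0 = 0, a_1 = -18/5, a_2 = -3, so
  g(x) = -3*x^2 - 18*x/5.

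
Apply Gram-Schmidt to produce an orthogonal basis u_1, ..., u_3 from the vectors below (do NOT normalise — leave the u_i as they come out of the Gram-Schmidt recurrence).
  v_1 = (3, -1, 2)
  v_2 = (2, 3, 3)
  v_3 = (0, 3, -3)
Orthogonal basis:
  u_1 = (3, -1, 2)
  u_2 = (1/14, 51/14, 12/7)
  u_3 = (432/227, 240/227, -528/227)

Apply the Gram-Schmidt recurrence
  u_1 = v_1
  u_i = v_i − Σ_{j<i} ((v_i · u_j) / (u_j · u_j)) · u_j.

Step by step this gives:
  u_1 = (3, -1, 2)
  u_2 = (1/14, 51/14, 12/7)
  u_3 = (432/227, 240/227, -528/227)

Orthogonality check:
  u_2 · u_1 = 0 (should be 0)
  u_3 · u_1 = 0 (should be 0)
  u_3 · u_2 = 0 (should be 0)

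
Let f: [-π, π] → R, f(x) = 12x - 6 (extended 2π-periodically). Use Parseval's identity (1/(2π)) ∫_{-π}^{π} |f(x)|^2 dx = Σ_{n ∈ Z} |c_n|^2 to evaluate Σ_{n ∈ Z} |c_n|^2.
Σ |c_n|^2 = 48π^2 + 36

Expand and integrate term by term over [-π, π]:
  ∫ (12x)^2 dx = 144·(2π^3/3); ∫ 2·12·(-6)·x dx = 0 (odd integrand); ∫ (-6)^2 dx = 36·2π.
So (1/(2π)) ∫_{-π}^{π} (12x - 6)^2 dx = 144π^2/3 + 36 = 48π^2 + 36.
Parseval ⇒ Σ |c_n|^2 = 48π^2 + 36.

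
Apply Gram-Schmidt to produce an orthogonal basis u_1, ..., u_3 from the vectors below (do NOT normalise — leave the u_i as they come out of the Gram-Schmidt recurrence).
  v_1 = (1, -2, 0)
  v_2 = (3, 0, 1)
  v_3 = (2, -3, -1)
Orthogonal basis:
  u_1 = (1, -2, 0)
  u_2 = (12/5, 6/5, 1)
  u_3 = (14/41, 7/41, -42/41)

Apply the Gram-Schmidt recurrence
  u_1 = v_1
  u_i = v_i − Σ_{j<i} ((v_i · u_j) / (u_j · u_j)) · u_j.

Step by step this gives:
  u_1 = (1, -2, 0)
  u_2 = (12/5, 6/5, 1)
  u_3 = (14/41, 7/41, -42/41)

Orthogonality check:
  u_2 · u_1 = 0 (should be 0)
  u_3 · u_1 = 0 (should be 0)
  u_3 · u_2 = 0 (should be 0)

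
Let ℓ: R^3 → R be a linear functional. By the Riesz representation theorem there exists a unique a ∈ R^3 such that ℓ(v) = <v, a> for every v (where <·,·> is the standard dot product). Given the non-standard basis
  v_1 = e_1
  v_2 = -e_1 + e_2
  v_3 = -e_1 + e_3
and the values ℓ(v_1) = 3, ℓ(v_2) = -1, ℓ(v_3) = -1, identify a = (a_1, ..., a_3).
a = (3, 2, 2)

Write a = (a_1, ..., a_3) in the standard basis. For each basis vector v_i, ℓ(v_i) = <v_i, a> is a linear equation in the a_j's. Collect the n equations into a matrix system V a = ℓ, where row i of V is v_i (expressed in the standard basis). Since V is invertible (lower-triangular with 1s on the diagonal, up to permutation), solve by back-substitution:
  V =
[[1, 0, 0],
 [-1, 1, 0],
 [-1, 0, 1]]
  V a = (3, -1, -1)
Solving gives a = (3, 2, 2).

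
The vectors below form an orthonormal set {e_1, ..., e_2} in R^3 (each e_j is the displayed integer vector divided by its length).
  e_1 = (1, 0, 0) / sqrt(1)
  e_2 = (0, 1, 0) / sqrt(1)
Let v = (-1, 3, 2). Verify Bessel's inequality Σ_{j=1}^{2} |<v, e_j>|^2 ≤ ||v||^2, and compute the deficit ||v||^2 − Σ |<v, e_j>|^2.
Σ |<v, e_j>|^2 = 10; ||v||^2 = 14; deficit = 4

Write each e_j = u_j / sqrt(<u_j, u_j>) where u_j is the displayed integer vector. Then <v, e_j> = <v, u_j> / sqrt(<u_j, u_j>), so |<v, e_j>|^2 = <v, u_j>^2 / <u_j, u_j>.
Coefficients: <v, e_1> = -1/sqrt(1), <v, e_2> = 3/sqrt(1).
Square and sum: Σ |<v, e_j>|^2 = 10.
Compute ||v||^2 = v·v = 14.
Deficit = 14 − 10 = 4 ≥ 0, confirming Bessel's inequality. (The deficit equals ||v − Σ <v,e_j> e_j||^2, the squared distance from v to span{e_j}.)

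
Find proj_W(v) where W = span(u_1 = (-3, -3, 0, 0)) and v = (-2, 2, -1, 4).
proj_W(v) = (0, 0, 0, 0)

Set up U = [u_1 | ... | u_1] ∈ R^(4×1). The projector onto W = col(U) is P = U (U^T U)^(-1) U^T.
Compute U^T U =
  [18],
and U^T v = (0).
Solve U^T U · c = U^T v for the coefficients: c = (0). The projection is proj_W(v) = U c.
Check: (v - proj_W(v)) · u_1 = 0  (should be 0).
Result: proj_W(v) = (0, 0, 0, 0).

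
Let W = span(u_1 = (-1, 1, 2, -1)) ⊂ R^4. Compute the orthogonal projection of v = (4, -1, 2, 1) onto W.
proj_W(v) = (2/7, -2/7, -4/7, 2/7)

Set up U = [u_1 | ... | u_1] ∈ R^(4×1). The projector onto W = col(U) is P = U (U^T U)^(-1) U^T.
Compute U^T U =
  [7],
and U^T v = (-2).
Solve U^T U · c = U^T v for the coefficients: c = (-2/7). The projection is proj_W(v) = U c.
Check: (v - proj_W(v)) · u_1 = 0  (should be 0).
Result: proj_W(v) = (2/7, -2/7, -4/7, 2/7).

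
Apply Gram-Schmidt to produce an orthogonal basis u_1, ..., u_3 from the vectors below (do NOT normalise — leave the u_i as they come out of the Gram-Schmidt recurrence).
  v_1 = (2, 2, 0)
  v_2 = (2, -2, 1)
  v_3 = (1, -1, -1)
Orthogonal basis:
  u_1 = (2, 2, 0)
  u_2 = (2, -2, 1)
  u_3 = (1/3, -1/3, -4/3)

Apply the Gram-Schmidt recurrence
  u_1 = v_1
  u_i = v_i − Σ_{j<i} ((v_i · u_j) / (u_j · u_j)) · u_j.

Step by step this gives:
  u_1 = (2, 2, 0)
  u_2 = (2, -2, 1)
  u_3 = (1/3, -1/3, -4/3)

Orthogonality check:
  u_2 · u_1 = 0 (should be 0)
  u_3 · u_1 = 0 (should be 0)
  u_3 · u_2 = 0 (should be 0)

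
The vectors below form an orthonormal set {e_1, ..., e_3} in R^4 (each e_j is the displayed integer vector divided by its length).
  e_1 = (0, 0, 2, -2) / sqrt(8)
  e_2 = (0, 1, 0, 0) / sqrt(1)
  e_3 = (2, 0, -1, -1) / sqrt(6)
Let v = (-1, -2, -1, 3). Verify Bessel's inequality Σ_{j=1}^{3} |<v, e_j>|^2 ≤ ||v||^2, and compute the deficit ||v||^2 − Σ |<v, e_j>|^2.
Σ |<v, e_j>|^2 = 44/3; ||v||^2 = 15; deficit = 1/3

Write each e_j = u_j / sqrt(<u_j, u_j>) where u_j is the displayed integer vector. Then <v, e_j> = <v, u_j> / sqrt(<u_j, u_j>), so |<v, e_j>|^2 = <v, u_j>^2 / <u_j, u_j>.
Coefficients: <v, e_1> = -8/sqrt(8), <v, e_2> = -2/sqrt(1), <v, e_3> = -4/sqrt(6).
Square and sum: Σ |<v, e_j>|^2 = 44/3.
Compute ||v||^2 = v·v = 15.
Deficit = 15 − 44/3 = 1/3 ≥ 0, confirming Bessel's inequality. (The deficit equals ||v − Σ <v,e_j> e_j||^2, the squared distance from v to span{e_j}.)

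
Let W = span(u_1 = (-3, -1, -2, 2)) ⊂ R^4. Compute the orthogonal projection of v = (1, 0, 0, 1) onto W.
proj_W(v) = (1/6, 1/18, 1/9, -1/9)

Set up U = [u_1 | ... | u_1] ∈ R^(4×1). The projector onto W = col(U) is P = U (U^T U)^(-1) U^T.
Compute U^T U =
  [18],
and U^T v = (-1).
Solve U^T U · c = U^T v for the coefficients: c = (-1/18). The projection is proj_W(v) = U c.
Check: (v - proj_W(v)) · u_1 = 0  (should be 0).
Result: proj_W(v) = (1/6, 1/18, 1/9, -1/9).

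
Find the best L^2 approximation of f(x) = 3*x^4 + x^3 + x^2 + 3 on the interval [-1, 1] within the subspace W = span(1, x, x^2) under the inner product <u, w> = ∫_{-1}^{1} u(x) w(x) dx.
g(x) = 25*x^2/7 + 3*x/5 + 96/35

The best approximation g ∈ W is the orthogonal projection of f onto W. Writing g = a_0 + a_1 x + a_2 x^2, the coefficients solve the normal equations G · a = b where
  G_{ij} = <φ_i, φ_j> and b_i = <f, φ_i>, with φ_0 = 1, φ_1 = x, φ_2 = x^2.
G =
  [2, 0, 2/3]
  [0, 2/3, 0]
  [2/3, 0, 2/5],
b = (118/15, 2/5, 114/35).
Solving gives a_0 = 96/35, a_1 = 3/5, a_2 = 25/7, so
  g(x) = 25*x^2/7 + 3*x/5 + 96/35.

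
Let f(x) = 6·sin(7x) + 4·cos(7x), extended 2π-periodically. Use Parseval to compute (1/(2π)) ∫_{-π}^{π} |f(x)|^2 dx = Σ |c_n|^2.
Σ |c_n|^2 = 26

Expand |f|^2 and use orthogonality of {sin(nx), cos(mx)} on [-π, π]:
  ∫_{-π}^{π} sin(nx)^2 dx = π, ∫ cos(mx)^2 dx = π, and cross terms integrate to 0.
So ∫_{-π}^{π} f(x)^2 dx = 6^2 · π + 4^2 · π = (36 + 16)π.
Divide by 2π: (36 + 16)/2 = 26.
By Parseval, this equals Σ |c_n|^2.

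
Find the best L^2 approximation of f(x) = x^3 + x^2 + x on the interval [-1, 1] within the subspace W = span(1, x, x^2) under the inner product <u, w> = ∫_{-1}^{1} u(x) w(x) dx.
g(x) = x^2 + 8*x/5

The best approximation g ∈ W is the orthogonal projection of f onto W. Writing g = a_0 + a_1 x + a_2 x^2, the coefficients solve the normal equations G · a = b where
  G_{ij} = <φ_i, φ_j> and b_i = <f, φ_i>, with φ_0 = 1, φ_1 = x, φ_2 = x^2.
G =
  [2, 0, 2/3]
  [0, 2/3, 0]
  [2/3, 0, 2/5],
b = (2/3, 16/15, 2/5).
Solving gives a_0 = 0, a_1 = 8/5, a_2 = 1, so
  g(x) = x^2 + 8*x/5.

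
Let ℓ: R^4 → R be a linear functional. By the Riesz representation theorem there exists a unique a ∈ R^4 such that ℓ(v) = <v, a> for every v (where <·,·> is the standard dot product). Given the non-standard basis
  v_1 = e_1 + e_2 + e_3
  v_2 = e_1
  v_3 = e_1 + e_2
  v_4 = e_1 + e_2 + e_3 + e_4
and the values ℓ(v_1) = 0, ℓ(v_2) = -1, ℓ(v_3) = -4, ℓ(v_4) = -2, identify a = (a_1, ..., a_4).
a = (-1, -3, 4, -2)

Write a = (a_1, ..., a_4) in the standard basis. For each basis vector v_i, ℓ(v_i) = <v_i, a> is a linear equation in the a_j's. Collect the n equations into a matrix system V a = ℓ, where row i of V is v_i (expressed in the standard basis). Since V is invertible (lower-triangular with 1s on the diagonal, up to permutation), solve by back-substitution:
  V =
[[1, 1, 1, 0],
 [1, 0, 0, 0],
 [1, 1, 0, 0],
 [1, 1, 1, 1]]
  V a = (0, -1, -4, -2)
Solving gives a = (-1, -3, 4, -2).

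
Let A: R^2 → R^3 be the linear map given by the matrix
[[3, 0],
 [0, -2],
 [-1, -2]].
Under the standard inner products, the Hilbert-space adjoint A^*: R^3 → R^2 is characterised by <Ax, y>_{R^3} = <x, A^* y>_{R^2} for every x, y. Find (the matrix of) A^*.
A^* = A^T =
[[3, 0, -1],
 [0, -2, -2]]

For real matrices with standard dot products, the defining identity <Ax, y> = <x, A^* y> gives (Ax)^T y = x^T (A^*) y, i.e. x^T A^T y = x^T (A^*) y. Since this holds for all x, y, we must have A^* = A^T. Therefore
A^* =
[[3, 0, -1],
 [0, -2, -2]].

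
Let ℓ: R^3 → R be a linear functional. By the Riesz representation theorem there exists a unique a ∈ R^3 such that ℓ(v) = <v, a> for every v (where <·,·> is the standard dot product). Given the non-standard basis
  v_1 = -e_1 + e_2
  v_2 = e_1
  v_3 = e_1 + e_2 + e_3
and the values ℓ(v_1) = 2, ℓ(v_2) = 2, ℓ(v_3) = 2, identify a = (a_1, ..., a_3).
a = (2, 4, -4)

Write a = (a_1, ..., a_3) in the standard basis. For each basis vector v_i, ℓ(v_i) = <v_i, a> is a linear equation in the a_j's. Collect the n equations into a matrix system V a = ℓ, where row i of V is v_i (expressed in the standard basis). Since V is invertible (lower-triangular with 1s on the diagonal, up to permutation), solve by back-substitution:
  V =
[[-1, 1, 0],
 [1, 0, 0],
 [1, 1, 1]]
  V a = (2, 2, 2)
Solving gives a = (2, 4, -4).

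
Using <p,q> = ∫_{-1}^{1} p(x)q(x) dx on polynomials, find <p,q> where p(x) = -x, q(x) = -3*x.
<p,q> = 2

Expand the product: p(x)·q(x) = 3*x^2.
∫_{-1}^{1} of each monomial x^k gives [2/(k+1) if k even, 0 if k odd]. Integrating term-by-term (or equivalently evaluating the antiderivative F(x) = x^3 at the endpoints):
  F(1) − F(−1) = 1 − (-1) = 2.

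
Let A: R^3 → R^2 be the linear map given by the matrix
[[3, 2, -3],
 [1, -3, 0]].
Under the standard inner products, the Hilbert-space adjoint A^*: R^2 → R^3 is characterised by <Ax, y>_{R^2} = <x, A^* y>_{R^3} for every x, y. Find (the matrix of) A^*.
A^* = A^T =
[[3, 1],
 [2, -3],
 [-3, 0]]

For real matrices with standard dot products, the defining identity <Ax, y> = <x, A^* y> gives (Ax)^T y = x^T (A^*) y, i.e. x^T A^T y = x^T (A^*) y. Since this holds for all x, y, we must have A^* = A^T. Therefore
A^* =
[[3, 1],
 [2, -3],
 [-3, 0]].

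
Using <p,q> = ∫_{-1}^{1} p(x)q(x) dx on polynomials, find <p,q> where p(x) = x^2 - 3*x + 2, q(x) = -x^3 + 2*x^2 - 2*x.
<p,q> = 26/3

Expand the product: p(x)·q(x) = -x^5 + 5*x^4 - 10*x^3 + 10*x^2 - 4*x.
∫_{-1}^{1} of each monomial x^k gives [2/(k+1) if k even, 0 if k odd]. Integrating term-by-term (or equivalently evaluating the antiderivative F(x) = -x^6/6 + x^5 - 5*x^4/2 + 10*x^3/3 - 2*x^2 at the endpoints):
  F(1) − F(−1) = -1/3 − (-9) = 26/3.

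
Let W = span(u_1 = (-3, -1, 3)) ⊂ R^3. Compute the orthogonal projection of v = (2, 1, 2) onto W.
proj_W(v) = (3/19, 1/19, -3/19)

Set up U = [u_1 | ... | u_1] ∈ R^(3×1). The projector onto W = col(U) is P = U (U^T U)^(-1) U^T.
Compute U^T U =
  [19],
and U^T v = (-1).
Solve U^T U · c = U^T v for the coefficients: c = (-1/19). The projection is proj_W(v) = U c.
Check: (v - proj_W(v)) · u_1 = 0  (should be 0).
Result: proj_W(v) = (3/19, 1/19, -3/19).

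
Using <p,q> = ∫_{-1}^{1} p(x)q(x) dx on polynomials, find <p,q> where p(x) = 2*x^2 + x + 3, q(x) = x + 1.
<p,q> = 8

Expand the product: p(x)·q(x) = 2*x^3 + 3*x^2 + 4*x + 3.
∫_{-1}^{1} of each monomial x^k gives [2/(k+1) if k even, 0 if k odd]. Integrating term-by-term (or equivalently evaluating the antiderivative F(x) = x^4/2 + x^3 + 2*x^2 + 3*x at the endpoints):
  F(1) − F(−1) = 13/2 − (-3/2) = 8.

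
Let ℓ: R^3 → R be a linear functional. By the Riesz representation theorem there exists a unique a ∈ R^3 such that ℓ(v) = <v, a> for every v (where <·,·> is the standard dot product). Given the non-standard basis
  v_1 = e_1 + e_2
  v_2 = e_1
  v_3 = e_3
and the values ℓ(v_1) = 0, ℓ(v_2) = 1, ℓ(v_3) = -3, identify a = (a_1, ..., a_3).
a = (1, -1, -3)

Write a = (a_1, ..., a_3) in the standard basis. For each basis vector v_i, ℓ(v_i) = <v_i, a> is a linear equation in the a_j's. Collect the n equations into a matrix system V a = ℓ, where row i of V is v_i (expressed in the standard basis). Since V is invertible (lower-triangular with 1s on the diagonal, up to permutation), solve by back-substitution:
  V =
[[1, 1, 0],
 [1, 0, 0],
 [0, 0, 1]]
  V a = (0, 1, -3)
Solving gives a = (1, -1, -3).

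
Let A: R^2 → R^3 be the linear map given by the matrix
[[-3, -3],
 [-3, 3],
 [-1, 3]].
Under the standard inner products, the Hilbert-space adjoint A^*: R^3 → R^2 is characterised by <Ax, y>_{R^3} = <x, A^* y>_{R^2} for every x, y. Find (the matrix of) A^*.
A^* = A^T =
[[-3, -3, -1],
 [-3, 3, 3]]

For real matrices with standard dot products, the defining identity <Ax, y> = <x, A^* y> gives (Ax)^T y = x^T (A^*) y, i.e. x^T A^T y = x^T (A^*) y. Since this holds for all x, y, we must have A^* = A^T. Therefore
A^* =
[[-3, -3, -1],
 [-3, 3, 3]].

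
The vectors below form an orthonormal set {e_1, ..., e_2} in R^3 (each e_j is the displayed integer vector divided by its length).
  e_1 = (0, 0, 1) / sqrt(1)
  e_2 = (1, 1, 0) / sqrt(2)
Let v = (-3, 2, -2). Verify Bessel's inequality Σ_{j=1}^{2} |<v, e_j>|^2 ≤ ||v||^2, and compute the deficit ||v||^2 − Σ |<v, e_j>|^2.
Σ |<v, e_j>|^2 = 9/2; ||v||^2 = 17; deficit = 25/2

Write each e_j = u_j / sqrt(<u_j, u_j>) where u_j is the displayed integer vector. Then <v, e_j> = <v, u_j> / sqrt(<u_j, u_j>), so |<v, e_j>|^2 = <v, u_j>^2 / <u_j, u_j>.
Coefficients: <v, e_1> = -2/sqrt(1), <v, e_2> = -1/sqrt(2).
Square and sum: Σ |<v, e_j>|^2 = 9/2.
Compute ||v||^2 = v·v = 17.
Deficit = 17 − 9/2 = 25/2 ≥ 0, confirming Bessel's inequality. (The deficit equals ||v − Σ <v,e_j> e_j||^2, the squared distance from v to span{e_j}.)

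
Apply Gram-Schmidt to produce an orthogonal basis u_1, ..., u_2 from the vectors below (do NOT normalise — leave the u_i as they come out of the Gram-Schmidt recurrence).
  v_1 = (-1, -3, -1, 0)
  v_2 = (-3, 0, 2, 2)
Orthogonal basis:
  u_1 = (-1, -3, -1, 0)
  u_2 = (-32/11, 3/11, 23/11, 2)

Apply the Gram-Schmidt recurrence
  u_1 = v_1
  u_i = v_i − Σ_{j<i} ((v_i · u_j) / (u_j · u_j)) · u_j.

Step by step this gives:
  u_1 = (-1, -3, -1, 0)
  u_2 = (-32/11, 3/11, 23/11, 2)

Orthogonality check:
  u_2 · u_1 = 0 (should be 0)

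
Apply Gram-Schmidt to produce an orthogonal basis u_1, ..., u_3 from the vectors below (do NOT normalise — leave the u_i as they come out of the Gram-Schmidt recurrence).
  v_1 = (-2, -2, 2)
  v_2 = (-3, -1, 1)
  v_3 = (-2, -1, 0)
Orthogonal basis:
  u_1 = (-2, -2, 2)
  u_2 = (-4/3, 2/3, -2/3)
  u_3 = (0, -1/2, -1/2)

Apply the Gram-Schmidt recurrence
  u_1 = v_1
  u_i = v_i − Σ_{j<i} ((v_i · u_j) / (u_j · u_j)) · u_j.

Step by step this gives:
  u_1 = (-2, -2, 2)
  u_2 = (-4/3, 2/3, -2/3)
  u_3 = (0, -1/2, -1/2)

Orthogonality check:
  u_2 · u_1 = 0 (should be 0)
  u_3 · u_1 = 0 (should be 0)
  u_3 · u_2 = 0 (should be 0)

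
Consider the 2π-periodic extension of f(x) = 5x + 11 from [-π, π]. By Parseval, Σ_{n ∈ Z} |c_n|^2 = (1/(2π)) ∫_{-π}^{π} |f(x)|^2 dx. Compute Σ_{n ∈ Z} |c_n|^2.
Σ |c_n|^2 = 25π^2/3 + 121

Expand and integrate term by term over [-π, π]:
  ∫ (5x)^2 dx = 25·(2π^3/3); ∫ 2·5·(11)·x dx = 0 (odd integrand); ∫ 11^2 dx = 121·2π.
So (1/(2π)) ∫_{-π}^{π} (5x + 11)^2 dx = 25π^2/3 + 121 = 25π^2/3 + 121.
Parseval ⇒ Σ |c_n|^2 = 25π^2/3 + 121.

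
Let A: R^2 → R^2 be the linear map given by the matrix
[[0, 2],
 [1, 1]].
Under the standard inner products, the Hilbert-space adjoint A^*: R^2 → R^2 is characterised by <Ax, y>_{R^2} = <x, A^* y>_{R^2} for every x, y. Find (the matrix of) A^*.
A^* = A^T =
[[0, 1],
 [2, 1]]

For real matrices with standard dot products, the defining identity <Ax, y> = <x, A^* y> gives (Ax)^T y = x^T (A^*) y, i.e. x^T A^T y = x^T (A^*) y. Since this holds for all x, y, we must have A^* = A^T. Therefore
A^* =
[[0, 1],
 [2, 1]].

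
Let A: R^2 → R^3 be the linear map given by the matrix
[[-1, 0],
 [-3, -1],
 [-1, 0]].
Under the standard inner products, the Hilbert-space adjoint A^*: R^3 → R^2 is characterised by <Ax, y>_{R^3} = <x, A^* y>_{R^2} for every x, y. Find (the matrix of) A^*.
A^* = A^T =
[[-1, -3, -1],
 [0, -1, 0]]

For real matrices with standard dot products, the defining identity <Ax, y> = <x, A^* y> gives (Ax)^T y = x^T (A^*) y, i.e. x^T A^T y = x^T (A^*) y. Since this holds for all x, y, we must have A^* = A^T. Therefore
A^* =
[[-1, -3, -1],
 [0, -1, 0]].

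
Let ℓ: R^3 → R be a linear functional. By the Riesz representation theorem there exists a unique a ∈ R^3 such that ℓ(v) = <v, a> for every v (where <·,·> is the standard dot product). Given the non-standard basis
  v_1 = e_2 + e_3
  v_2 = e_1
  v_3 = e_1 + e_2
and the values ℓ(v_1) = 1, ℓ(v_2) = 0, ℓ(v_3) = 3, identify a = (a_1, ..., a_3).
a = (0, 3, -2)

Write a = (a_1, ..., a_3) in the standard basis. For each basis vector v_i, ℓ(v_i) = <v_i, a> is a linear equation in the a_j's. Collect the n equations into a matrix system V a = ℓ, where row i of V is v_i (expressed in the standard basis). Since V is invertible (lower-triangular with 1s on the diagonal, up to permutation), solve by back-substitution:
  V =
[[0, 1, 1],
 [1, 0, 0],
 [1, 1, 0]]
  V a = (1, 0, 3)
Solving gives a = (0, 3, -2).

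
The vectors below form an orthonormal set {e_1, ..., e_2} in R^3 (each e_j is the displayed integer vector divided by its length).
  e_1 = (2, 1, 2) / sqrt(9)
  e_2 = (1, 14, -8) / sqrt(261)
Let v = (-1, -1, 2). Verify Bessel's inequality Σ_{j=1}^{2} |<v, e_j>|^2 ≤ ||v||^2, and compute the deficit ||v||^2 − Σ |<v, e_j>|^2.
Σ |<v, e_j>|^2 = 110/29; ||v||^2 = 6; deficit = 64/29

Write each e_j = u_j / sqrt(<u_j, u_j>) where u_j is the displayed integer vector. Then <v, e_j> = <v, u_j> / sqrt(<u_j, u_j>), so |<v, e_j>|^2 = <v, u_j>^2 / <u_j, u_j>.
Coefficients: <v, e_1> = 1/sqrt(9), <v, e_2> = -31/sqrt(261).
Square and sum: Σ |<v, e_j>|^2 = 110/29.
Compute ||v||^2 = v·v = 6.
Deficit = 6 − 110/29 = 64/29 ≥ 0, confirming Bessel's inequality. (The deficit equals ||v − Σ <v,e_j> e_j||^2, the squared distance from v to span{e_j}.)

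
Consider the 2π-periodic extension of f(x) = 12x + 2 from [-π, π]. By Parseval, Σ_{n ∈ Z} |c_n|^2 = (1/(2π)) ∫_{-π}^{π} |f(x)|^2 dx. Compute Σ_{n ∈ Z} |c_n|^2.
Σ |c_n|^2 = 48π^2 + 4

Expand and integrate term by term over [-π, π]:
  ∫ (12x)^2 dx = 144·(2π^3/3); ∫ 2·12·(2)·x dx = 0 (odd integrand); ∫ 2^2 dx = 4·2π.
So (1/(2π)) ∫_{-π}^{π} (12x + 2)^2 dx = 144π^2/3 + 4 = 48π^2 + 4.
Parseval ⇒ Σ |c_n|^2 = 48π^2 + 4.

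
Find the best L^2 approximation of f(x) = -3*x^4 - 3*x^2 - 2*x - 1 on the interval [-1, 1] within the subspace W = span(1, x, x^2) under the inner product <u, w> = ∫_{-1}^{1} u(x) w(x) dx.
g(x) = -39*x^2/7 - 2*x - 26/35

The best approximation g ∈ W is the orthogonal projection of f onto W. Writing g = a_0 + a_1 x + a_2 x^2, the coefficients solve the normal equations G · a = b where
  G_{ij} = <φ_i, φ_j> and b_i = <f, φ_i>, with φ_0 = 1, φ_1 = x, φ_2 = x^2.
G =
  [2, 0, 2/3]
  [0, 2/3, 0]
  [2/3, 0, 2/5],
b = (-26/5, -4/3, -286/105).
Solving gives a_0 = -26/35, a_1 = -2, a_2 = -39/7, so
  g(x) = -39*x^2/7 - 2*x - 26/35.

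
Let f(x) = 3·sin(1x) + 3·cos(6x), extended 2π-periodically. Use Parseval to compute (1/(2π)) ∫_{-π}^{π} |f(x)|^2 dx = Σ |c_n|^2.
Σ |c_n|^2 = 9

Expand |f|^2 and use orthogonality of {sin(nx), cos(mx)} on [-π, π]:
  ∫_{-π}^{π} sin(nx)^2 dx = π, ∫ cos(mx)^2 dx = π, and cross terms integrate to 0.
So ∫_{-π}^{π} f(x)^2 dx = 3^2 · π + 3^2 · π = (9 + 9)π.
Divide by 2π: (9 + 9)/2 = 9.
By Parseval, this equals Σ |c_n|^2.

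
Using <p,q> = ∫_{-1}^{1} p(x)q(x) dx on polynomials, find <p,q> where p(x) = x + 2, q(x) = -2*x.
<p,q> = -4/3

Expand the product: p(x)·q(x) = -2*x^2 - 4*x.
∫_{-1}^{1} of each monomial x^k gives [2/(k+1) if k even, 0 if k odd]. Integrating term-by-term (or equivalently evaluating the antiderivative F(x) = -2*x^3/3 - 2*x^2 at the endpoints):
  F(1) − F(−1) = -8/3 − (-4/3) = -4/3.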